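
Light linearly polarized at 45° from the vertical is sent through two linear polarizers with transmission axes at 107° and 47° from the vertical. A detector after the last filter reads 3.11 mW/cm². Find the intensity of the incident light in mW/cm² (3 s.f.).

I₁ = I₀ cos²(107° − 45°) = I₀ cos²(62°) = 0.2204 I₀.
I₂ = I₁ cos²(47° − 107°) = 0.2204 I₀ · cos²(60°) = 0.0551 I₀.
So 3.11 mW/cm² = 0.0551 I₀, giving I₀ = 3.11/0.0551 = 56.44 mW/cm².

I₀ ≈ 56.4 mW/cm²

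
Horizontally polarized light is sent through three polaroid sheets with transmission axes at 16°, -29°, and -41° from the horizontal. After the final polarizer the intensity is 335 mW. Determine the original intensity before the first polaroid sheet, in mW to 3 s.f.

I₀ ≈ 758 mW

I₁ = I₀ cos²(16° − 0°) = I₀ cos²(16°) = 0.924 I₀.
I₂ = I₁ cos²(-29° − 16°) = 0.924 I₀ · cos²(45°) = 0.462 I₀.
I₃ = I₂ cos²(-41° + 29°) = 0.462 I₀ · cos²(12°) = 0.442 I₀.
So 335 mW = 0.442 I₀, giving I₀ = 335/0.442 = 757.8 mW.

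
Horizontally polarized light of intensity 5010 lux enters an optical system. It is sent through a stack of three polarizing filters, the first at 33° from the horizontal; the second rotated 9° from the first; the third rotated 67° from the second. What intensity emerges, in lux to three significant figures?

I ≈ 525 lux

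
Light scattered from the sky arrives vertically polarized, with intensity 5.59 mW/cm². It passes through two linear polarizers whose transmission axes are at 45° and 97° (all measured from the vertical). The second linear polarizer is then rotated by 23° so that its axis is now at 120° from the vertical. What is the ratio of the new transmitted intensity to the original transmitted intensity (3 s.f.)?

Before rotation:
By Malus's law, I₁ = I₀ cos²(45° − 0°) = I₀ cos²(45°) = 0.5 I₀.
I₂ = I₁ cos²(97° − 45°) = 0.5 I₀ · cos²(52°) = 0.1895 I₀.
After rotation:
I₁ = I₀ cos²(45° − 0°) = I₀ cos²(45°) = 0.5 I₀.
I₂ = I₁ cos²(120° − 45°) = 0.5 I₀ · cos²(75°) = 0.03349 I₀.
Ratio = 0.03349 / 0.1895 = 0.1767.

I_new/I_old ≈ 0.177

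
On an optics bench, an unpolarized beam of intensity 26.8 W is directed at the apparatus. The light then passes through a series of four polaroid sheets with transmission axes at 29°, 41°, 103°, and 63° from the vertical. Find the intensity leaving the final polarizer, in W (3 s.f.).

I ≈ 1.66 W

Unpolarized light through the first polarizer → I₁ = 26.8 W/2 = 13.4 W, polarized at 29°.
I₂ = I₁ · cos²(12°) = 13.4 · 0.9568 = 12.82 W.
I₃ = I₂ · cos²(62°) = 12.82 · 0.2204 = 2.826 W.
I₄ = I₃ · cos²(40°) = 2.826 · 0.5868 = 1.658 W.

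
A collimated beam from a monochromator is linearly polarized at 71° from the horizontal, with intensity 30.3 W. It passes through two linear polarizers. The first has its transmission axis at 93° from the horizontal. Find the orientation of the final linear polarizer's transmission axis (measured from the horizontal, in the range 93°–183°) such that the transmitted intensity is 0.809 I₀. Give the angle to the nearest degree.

θ ≈ 107°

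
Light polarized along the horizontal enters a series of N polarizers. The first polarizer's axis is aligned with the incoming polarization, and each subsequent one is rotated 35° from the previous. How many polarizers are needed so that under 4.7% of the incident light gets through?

N = 9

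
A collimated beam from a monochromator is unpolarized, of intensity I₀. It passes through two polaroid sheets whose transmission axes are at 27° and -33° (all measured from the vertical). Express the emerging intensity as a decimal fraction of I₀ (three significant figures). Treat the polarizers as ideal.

Unpolarized light through the first polarizer → I₁ = ½ I₀, now polarized at 27°.
I₂ = I₁ cos²(-33° − 27°) = 0.5 I₀ · cos²(60°) = 0.125 I₀.
Transmitted fraction = 0.125.

≈ 0.125 I₀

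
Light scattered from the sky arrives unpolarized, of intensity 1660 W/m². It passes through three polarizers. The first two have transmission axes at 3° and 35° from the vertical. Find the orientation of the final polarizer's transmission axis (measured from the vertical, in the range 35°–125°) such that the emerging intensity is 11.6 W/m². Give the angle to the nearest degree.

θ ≈ 117°

Unpolarized light through the first polarizer → I₁ = ½ I₀, now polarized at 3°.
I₂ = I₁ cos²(35° − 3°) = 0.5 I₀ · cos²(32°) = 0.3596 I₀.
Target fraction: 11.6 / 1660 W/m² = 0.006988 of I₀.
Need I₃/I₀ = 0.006988, so cos²(θ − 35°) = 0.006988 / 0.3596 = 0.01943.
θ − 35° = arccos(√0.01943) = 82.0°, giving θ ≈ 35 + 82.0 = 117.0°.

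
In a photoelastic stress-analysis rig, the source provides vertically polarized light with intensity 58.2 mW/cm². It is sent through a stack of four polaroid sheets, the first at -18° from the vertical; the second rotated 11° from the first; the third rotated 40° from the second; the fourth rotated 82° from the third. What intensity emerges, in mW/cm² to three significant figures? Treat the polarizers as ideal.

I ≈ 0.577 mW/cm²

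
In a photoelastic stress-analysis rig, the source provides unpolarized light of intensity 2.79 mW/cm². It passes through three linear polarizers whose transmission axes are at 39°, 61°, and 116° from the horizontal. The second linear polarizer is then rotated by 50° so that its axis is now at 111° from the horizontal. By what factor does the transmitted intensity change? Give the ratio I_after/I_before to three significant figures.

I_new/I_old ≈ 0.335

Before rotation:
Unpolarized light through the first polarizer → I₁ = ½ I₀, now polarized at 39°.
I₂ = I₁ cos²(61° − 39°) = 0.5 I₀ · cos²(22°) = 0.4298 I₀.
I₃ = I₂ cos²(116° − 61°) = 0.4298 I₀ · cos²(55°) = 0.1414 I₀.
After rotation:
Unpolarized light through the first polarizer → I₁ = ½ I₀, now polarized at 39°.
I₂ = I₁ cos²(111° − 39°) = 0.5 I₀ · cos²(72°) = 0.04775 I₀.
I₃ = I₂ cos²(116° − 111°) = 0.04775 I₀ · cos²(5°) = 0.04738 I₀.
Ratio = 0.04738 / 0.1414 = 0.3351.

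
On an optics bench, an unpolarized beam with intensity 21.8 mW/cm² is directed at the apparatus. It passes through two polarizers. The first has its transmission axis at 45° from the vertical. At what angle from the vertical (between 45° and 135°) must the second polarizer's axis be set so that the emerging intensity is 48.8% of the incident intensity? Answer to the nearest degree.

θ ≈ 54°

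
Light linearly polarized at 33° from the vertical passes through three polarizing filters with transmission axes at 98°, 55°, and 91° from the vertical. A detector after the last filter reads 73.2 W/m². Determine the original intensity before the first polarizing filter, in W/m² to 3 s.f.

I₀ ≈ 1170 W/m²

By Malus's law, I₁ = I₀ cos²(98° − 33°) = I₀ cos²(65°) = 0.1786 I₀.
I₂ = I₁ cos²(55° − 98°) = 0.1786 I₀ · cos²(43°) = 0.09553 I₀.
I₃ = I₂ cos²(91° − 55°) = 0.09553 I₀ · cos²(36°) = 0.06253 I₀.
So 73.2 W/m² = 0.06253 I₀, giving I₀ = 73.2/0.06253 = 1171 W/m².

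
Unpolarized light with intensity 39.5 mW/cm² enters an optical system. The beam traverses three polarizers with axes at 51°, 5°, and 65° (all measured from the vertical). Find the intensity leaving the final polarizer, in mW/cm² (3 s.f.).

Unpolarized light through the first polarizer → I₁ = 39.5 mW/cm²/2 = 19.75 mW/cm², polarized at 51°.
I₂ = I₁ · cos²(46°) = 19.75 · 0.4826 = 9.53 mW/cm².
I₃ = I₂ · cos²(60°) = 9.53 · 0.25 = 2.383 mW/cm².

I ≈ 2.38 mW/cm²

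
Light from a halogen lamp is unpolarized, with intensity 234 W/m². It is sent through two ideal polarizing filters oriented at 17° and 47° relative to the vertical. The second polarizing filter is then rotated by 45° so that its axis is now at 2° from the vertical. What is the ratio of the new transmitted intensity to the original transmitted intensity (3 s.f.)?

Before rotation:
Unpolarized light through the first polarizer → I₁ = ½ I₀, now polarized at 17°.
I₂ = I₁ cos²(47° − 17°) = 0.5 I₀ · cos²(30°) = 0.375 I₀.
After rotation:
Unpolarized light through the first polarizer → I₁ = ½ I₀, now polarized at 17°.
I₂ = I₁ cos²(2° − 17°) = 0.5 I₀ · cos²(15°) = 0.4665 I₀.
Ratio = 0.4665 / 0.375 = 1.244.

I_new/I_old ≈ 1.24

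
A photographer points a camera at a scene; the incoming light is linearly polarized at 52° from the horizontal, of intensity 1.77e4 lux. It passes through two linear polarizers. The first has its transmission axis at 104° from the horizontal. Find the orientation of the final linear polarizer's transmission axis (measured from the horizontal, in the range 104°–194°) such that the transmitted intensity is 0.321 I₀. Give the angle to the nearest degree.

I₁ = I₀ cos²(104° − 52°) = I₀ cos²(52°) = 0.379 I₀.
Need I₂/I₀ = 0.321, so cos²(θ − 104°) = 0.321 / 0.379 = 0.8469.
θ − 104° = arccos(√0.8469) = 23.0°, giving θ ≈ 104 + 23.0 = 127.0°.

θ ≈ 127°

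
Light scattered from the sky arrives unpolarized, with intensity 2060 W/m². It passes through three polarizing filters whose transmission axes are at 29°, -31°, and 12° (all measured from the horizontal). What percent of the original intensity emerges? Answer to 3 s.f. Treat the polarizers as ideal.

≈ 6.69%

Unpolarized light through the first polarizer → I₁ = 2060 W/m²/2 = 1030 W/m², polarized at 29°.
I₂ = I₁ · cos²(60°) = 1030 · 0.25 = 257.5 W/m².
I₃ = I₂ · cos²(43°) = 257.5 · 0.5349 = 137.7 W/m².
That is 6.686% of the incident intensity.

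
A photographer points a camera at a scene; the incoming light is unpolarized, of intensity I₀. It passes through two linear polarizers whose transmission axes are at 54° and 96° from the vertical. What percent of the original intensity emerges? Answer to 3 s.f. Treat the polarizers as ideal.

≈ 27.6%

Unpolarized light through the first polarizer → I₁ = ½ I₀, now polarized at 54°.
I₂ = I₁ cos²(96° − 54°) = 0.5 I₀ · cos²(42°) = 0.2761 I₀.
That is 27.61% of the incident intensity.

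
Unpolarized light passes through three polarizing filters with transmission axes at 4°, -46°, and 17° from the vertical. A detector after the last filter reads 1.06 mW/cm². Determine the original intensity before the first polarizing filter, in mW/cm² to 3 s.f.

I₀ ≈ 24.9 mW/cm²

Unpolarized light through the first polarizer → I₁ = ½ I₀, now polarized at 4°.
I₂ = I₁ cos²(-46° − 4°) = 0.5 I₀ · cos²(50°) = 0.2066 I₀.
I₃ = I₂ cos²(17° + 46°) = 0.2066 I₀ · cos²(63°) = 0.04258 I₀.
So 1.06 mW/cm² = 0.04258 I₀, giving I₀ = 1.06/0.04258 = 24.89 mW/cm².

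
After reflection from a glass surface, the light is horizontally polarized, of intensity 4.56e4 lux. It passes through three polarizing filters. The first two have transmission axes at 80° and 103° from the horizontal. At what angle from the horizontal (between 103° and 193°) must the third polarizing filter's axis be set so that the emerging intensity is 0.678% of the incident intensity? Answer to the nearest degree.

θ ≈ 162°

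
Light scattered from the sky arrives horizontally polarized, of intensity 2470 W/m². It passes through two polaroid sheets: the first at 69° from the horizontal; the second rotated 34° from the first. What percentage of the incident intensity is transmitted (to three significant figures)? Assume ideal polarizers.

I₁ = 2470 W/m² · cos²(69°) = 317.2 W/m².
I₂ = I₁ · cos²(34°) = 317.2 · 0.6873 = 218 W/m².
That is 8.827% of the incident intensity.

≈ 8.83%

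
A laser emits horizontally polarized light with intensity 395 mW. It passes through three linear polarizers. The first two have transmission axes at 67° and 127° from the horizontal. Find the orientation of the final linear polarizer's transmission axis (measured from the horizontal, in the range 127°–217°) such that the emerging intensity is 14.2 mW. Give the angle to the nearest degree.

I₁ = I₀ cos²(67° − 0°) = I₀ cos²(67°) = 0.1527 I₀.
I₂ = I₁ cos²(127° − 67°) = 0.1527 I₀ · cos²(60°) = 0.03817 I₀.
Target fraction: 14.2 / 395 mW = 0.03595 of I₀.
Need I₃/I₀ = 0.03595, so cos²(θ − 127°) = 0.03595 / 0.03817 = 0.9419.
θ − 127° = arccos(√0.9419) = 14.0°, giving θ ≈ 127 + 14.0 = 141.0°.

θ ≈ 141°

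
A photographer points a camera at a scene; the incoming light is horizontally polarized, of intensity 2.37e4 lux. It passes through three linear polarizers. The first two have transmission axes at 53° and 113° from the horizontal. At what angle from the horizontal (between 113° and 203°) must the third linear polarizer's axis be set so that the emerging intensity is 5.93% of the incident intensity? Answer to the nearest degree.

θ ≈ 149°

I₁ = I₀ cos²(53° − 0°) = I₀ cos²(53°) = 0.3622 I₀.
I₂ = I₁ cos²(113° − 53°) = 0.3622 I₀ · cos²(60°) = 0.09055 I₀.
Need I₃/I₀ = 0.0593, so cos²(θ − 113°) = 0.0593 / 0.09055 = 0.6549.
θ − 113° = arccos(√0.6549) = 36.0°, giving θ ≈ 113 + 36.0 = 149.0°.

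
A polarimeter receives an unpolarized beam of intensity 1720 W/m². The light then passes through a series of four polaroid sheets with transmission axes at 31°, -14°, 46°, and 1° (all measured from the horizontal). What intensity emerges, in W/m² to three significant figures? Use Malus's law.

I ≈ 53.8 W/m²

Unpolarized light through the first polarizer → I₁ = 1720 W/m²/2 = 860 W/m², polarized at 31°.
I₂ = I₁ · cos²(45°) = 860 · 0.5 = 430 W/m².
I₃ = I₂ · cos²(60°) = 430 · 0.25 = 107.5 W/m².
I₄ = I₃ · cos²(45°) = 107.5 · 0.5 = 53.75 W/m².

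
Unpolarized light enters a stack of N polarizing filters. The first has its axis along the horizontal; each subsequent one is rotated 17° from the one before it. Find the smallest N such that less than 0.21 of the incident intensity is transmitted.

N = 11

First polarizer halves the unpolarized light: factor 1/2.
Each further stage multiplies by cos²(17°) = 0.9145.
After N polarizers: T = 0.5·0.9145^(N−1). Require T < 0.21 ⇒ N−1 > ln(0.21/0.5)/ln(0.9145) = 9.71, so N−1 ≥ 10 and N = 11.
Check: N=11 gives T = 0.2046 < 0.21; N=10 gives T = 0.2237.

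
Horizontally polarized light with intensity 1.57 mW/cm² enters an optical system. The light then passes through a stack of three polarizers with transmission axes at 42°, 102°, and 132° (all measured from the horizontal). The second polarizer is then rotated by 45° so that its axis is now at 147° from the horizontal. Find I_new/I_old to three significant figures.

Before rotation:
I₁ = I₀ cos²(42° − 0°) = I₀ cos²(42°) = 0.5523 I₀.
I₂ = I₁ cos²(102° − 42°) = 0.5523 I₀ · cos²(60°) = 0.1381 I₀.
I₃ = I₂ cos²(132° − 102°) = 0.1381 I₀ · cos²(30°) = 0.1035 I₀.
After rotation:
I₁ = I₀ cos²(42° − 0°) = I₀ cos²(42°) = 0.5523 I₀.
Angle between axes 1 and 2: 75°. I₂ = 0.5523 I₀ · cos²(75°) = 0.03699 I₀.
I₃ = I₂ cos²(132° − 147°) = 0.03699 I₀ · cos²(15°) = 0.03452 I₀.
Ratio = 0.03452 / 0.1035 = 0.3333.

I_new/I_old ≈ 0.333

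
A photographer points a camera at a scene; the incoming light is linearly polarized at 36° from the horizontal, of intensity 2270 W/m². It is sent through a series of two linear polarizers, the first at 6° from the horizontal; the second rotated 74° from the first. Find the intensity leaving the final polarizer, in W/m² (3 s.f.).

I ≈ 129 W/m²

I₁ = 2270 W/m² · cos²(30°) = 1703 W/m².
I₂ = I₁ · cos²(74°) = 1703 · 0.07598 = 129.3 W/m².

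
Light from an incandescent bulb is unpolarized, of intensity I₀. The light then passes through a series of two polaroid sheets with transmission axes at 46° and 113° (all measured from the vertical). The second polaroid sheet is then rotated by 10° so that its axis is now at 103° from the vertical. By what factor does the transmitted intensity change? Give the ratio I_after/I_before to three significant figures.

I_new/I_old ≈ 1.94

Before rotation:
Unpolarized light through the first polarizer → I₁ = ½ I₀, now polarized at 46°.
I₂ = I₁ cos²(113° − 46°) = 0.5 I₀ · cos²(67°) = 0.07634 I₀.
After rotation:
Unpolarized light through the first polarizer → I₁ = ½ I₀, now polarized at 46°.
I₂ = I₁ cos²(103° − 46°) = 0.5 I₀ · cos²(57°) = 0.1483 I₀.
Ratio = 0.1483 / 0.07634 = 1.943.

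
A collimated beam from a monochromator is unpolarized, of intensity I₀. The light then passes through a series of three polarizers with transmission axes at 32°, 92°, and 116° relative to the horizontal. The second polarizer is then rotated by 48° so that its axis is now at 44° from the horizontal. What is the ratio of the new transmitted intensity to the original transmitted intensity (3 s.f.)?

Before rotation:
Unpolarized light through the first polarizer → I₁ = ½ I₀, now polarized at 32°.
I₂ = I₁ cos²(92° − 32°) = 0.5 I₀ · cos²(60°) = 0.125 I₀.
I₃ = I₂ cos²(116° − 92°) = 0.125 I₀ · cos²(24°) = 0.1043 I₀.
After rotation:
Unpolarized light through the first polarizer → I₁ = ½ I₀, now polarized at 32°.
I₂ = I₁ cos²(44° − 32°) = 0.5 I₀ · cos²(12°) = 0.4784 I₀.
I₃ = I₂ cos²(116° − 44°) = 0.4784 I₀ · cos²(72°) = 0.04568 I₀.
Ratio = 0.04568 / 0.1043 = 0.4379.

I_new/I_old ≈ 0.438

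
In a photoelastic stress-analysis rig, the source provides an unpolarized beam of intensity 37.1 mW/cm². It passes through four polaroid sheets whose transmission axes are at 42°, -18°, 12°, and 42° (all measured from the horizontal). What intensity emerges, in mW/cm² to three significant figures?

I ≈ 2.61 mW/cm²

Unpolarized light through the first polarizer → I₁ = 37.1 mW/cm²/2 = 18.55 mW/cm², polarized at 42°.
I₂ = I₁ · cos²(60°) = 18.55 · 0.25 = 4.638 mW/cm².
I₃ = I₂ · cos²(30°) = 4.638 · 0.75 = 3.478 mW/cm².
I₄ = I₃ · cos²(30°) = 3.478 · 0.75 = 2.609 mW/cm².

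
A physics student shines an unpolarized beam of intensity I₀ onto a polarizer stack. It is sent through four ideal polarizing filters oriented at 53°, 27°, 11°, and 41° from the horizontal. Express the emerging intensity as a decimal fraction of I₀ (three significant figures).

≈ 0.280 I₀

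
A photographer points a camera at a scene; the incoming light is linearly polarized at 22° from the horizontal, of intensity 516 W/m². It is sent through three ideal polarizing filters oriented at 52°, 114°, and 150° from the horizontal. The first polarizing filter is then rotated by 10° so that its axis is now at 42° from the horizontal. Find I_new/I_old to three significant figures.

I_new/I_old ≈ 0.510

Before rotation:
I₁ = I₀ cos²(52° − 22°) = I₀ cos²(30°) = 0.75 I₀.
I₂ = I₁ cos²(114° − 52°) = 0.75 I₀ · cos²(62°) = 0.1653 I₀.
I₃ = I₂ cos²(150° − 114°) = 0.1653 I₀ · cos²(36°) = 0.1082 I₀.
After rotation:
I₁ = I₀ cos²(42° − 22°) = I₀ cos²(20°) = 0.883 I₀.
I₂ = I₁ cos²(114° − 42°) = 0.883 I₀ · cos²(72°) = 0.08432 I₀.
I₃ = I₂ cos²(150° − 114°) = 0.08432 I₀ · cos²(36°) = 0.05519 I₀.
Ratio = 0.05519 / 0.1082 = 0.5101.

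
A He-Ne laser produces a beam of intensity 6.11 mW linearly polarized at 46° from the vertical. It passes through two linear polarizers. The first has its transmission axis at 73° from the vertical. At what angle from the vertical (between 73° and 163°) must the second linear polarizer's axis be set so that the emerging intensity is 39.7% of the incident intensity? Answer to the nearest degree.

θ ≈ 118°

I₁ = I₀ cos²(73° − 46°) = I₀ cos²(27°) = 0.7939 I₀.
Need I₂/I₀ = 0.397, so cos²(θ − 73°) = 0.397 / 0.7939 = 0.5001.
θ − 73° = arccos(√0.5001) = 45.0°, giving θ ≈ 73 + 45.0 = 118.0°.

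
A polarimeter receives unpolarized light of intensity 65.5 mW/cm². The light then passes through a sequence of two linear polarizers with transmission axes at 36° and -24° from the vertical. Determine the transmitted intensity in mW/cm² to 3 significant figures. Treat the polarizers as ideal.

Unpolarized light through the first polarizer → I₁ = 65.5 mW/cm²/2 = 32.75 mW/cm², polarized at 36°.
I₂ = I₁ · cos²(60°) = 32.75 · 0.25 = 8.188 mW/cm².

I ≈ 8.19 mW/cm²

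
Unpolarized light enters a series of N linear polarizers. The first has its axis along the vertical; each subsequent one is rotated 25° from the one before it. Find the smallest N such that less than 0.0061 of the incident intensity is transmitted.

N = 24

First polarizer halves the unpolarized light: factor 1/2.
Each further stage multiplies by cos²(25°) = 0.8214.
After N polarizers: T = 0.5·0.8214^(N−1). Require T < 0.0061 ⇒ N−1 > ln(0.0061/0.5)/ln(0.8214) = 22.40, so N−1 ≥ 23 and N = 24.
Check: N=24 gives T = 0.005416 < 0.0061; N=23 gives T = 0.006593.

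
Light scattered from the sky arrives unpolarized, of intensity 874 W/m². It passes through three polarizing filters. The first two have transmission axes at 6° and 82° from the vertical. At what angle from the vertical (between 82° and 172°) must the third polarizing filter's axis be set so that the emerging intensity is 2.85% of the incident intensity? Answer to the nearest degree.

Unpolarized light through the first polarizer → I₁ = ½ I₀, now polarized at 6°.
I₂ = I₁ cos²(82° − 6°) = 0.5 I₀ · cos²(76°) = 0.02926 I₀.
Need I₃/I₀ = 0.0285, so cos²(θ − 82°) = 0.0285 / 0.02926 = 0.9739.
θ − 82° = arccos(√0.9739) = 9.3°, giving θ ≈ 82 + 9.3 = 91.3°.

θ ≈ 91°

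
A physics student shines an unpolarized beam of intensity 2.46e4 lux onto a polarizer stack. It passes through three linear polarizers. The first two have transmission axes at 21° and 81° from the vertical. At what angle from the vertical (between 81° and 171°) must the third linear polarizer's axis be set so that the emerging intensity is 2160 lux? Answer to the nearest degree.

Unpolarized light through the first polarizer → I₁ = ½ I₀, now polarized at 21°.
I₂ = I₁ cos²(81° − 21°) = 0.5 I₀ · cos²(60°) = 0.125 I₀.
Target fraction: 2160 / 2.46e4 lux = 0.0878 of I₀.
Need I₃/I₀ = 0.0878, so cos²(θ − 81°) = 0.0878 / 0.125 = 0.7024.
θ − 81° = arccos(√0.7024) = 33.1°, giving θ ≈ 81 + 33.1 = 114.1°.

θ ≈ 114°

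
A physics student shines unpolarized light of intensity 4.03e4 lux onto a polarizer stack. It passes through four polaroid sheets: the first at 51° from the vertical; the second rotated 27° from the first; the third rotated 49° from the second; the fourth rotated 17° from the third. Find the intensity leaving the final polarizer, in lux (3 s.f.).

I ≈ 6300 lux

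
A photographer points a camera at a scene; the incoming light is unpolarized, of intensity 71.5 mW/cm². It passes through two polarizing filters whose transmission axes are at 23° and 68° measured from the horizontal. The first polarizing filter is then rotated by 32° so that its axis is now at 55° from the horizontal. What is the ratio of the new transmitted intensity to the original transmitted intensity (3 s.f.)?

Before rotation:
Unpolarized light through the first polarizer → I₁ = ½ I₀, now polarized at 23°.
I₂ = I₁ cos²(68° − 23°) = 0.5 I₀ · cos²(45°) = 0.25 I₀.
After rotation:
Unpolarized light through the first polarizer → I₁ = ½ I₀, now polarized at 55°.
I₂ = I₁ cos²(68° − 55°) = 0.5 I₀ · cos²(13°) = 0.4747 I₀.
Ratio = 0.4747 / 0.25 = 1.899.

I_new/I_old ≈ 1.90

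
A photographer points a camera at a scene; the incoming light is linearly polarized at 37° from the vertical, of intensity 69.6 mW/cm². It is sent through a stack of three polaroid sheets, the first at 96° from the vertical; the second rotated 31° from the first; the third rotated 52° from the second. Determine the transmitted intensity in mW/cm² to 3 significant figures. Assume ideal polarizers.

I ≈ 5.14 mW/cm²

I₁ = 69.6 mW/cm² · cos²(59°) = 18.46 mW/cm².
I₂ = I₁ · cos²(31°) = 18.46 · 0.7347 = 13.56 mW/cm².
I₃ = I₂ · cos²(52°) = 13.56 · 0.379 = 5.142 mW/cm².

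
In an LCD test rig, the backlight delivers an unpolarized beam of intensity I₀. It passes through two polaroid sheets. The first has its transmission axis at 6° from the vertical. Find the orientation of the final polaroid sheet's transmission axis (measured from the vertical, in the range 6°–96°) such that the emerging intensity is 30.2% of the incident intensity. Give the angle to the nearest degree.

Unpolarized light through the first polarizer → I₁ = ½ I₀, now polarized at 6°.
Need I₂/I₀ = 0.302, so cos²(θ − 6°) = 0.302 / 0.5 = 0.604.
θ − 6° = arccos(√0.604) = 39.0°, giving θ ≈ 6 + 39.0 = 45.0°.

θ ≈ 45°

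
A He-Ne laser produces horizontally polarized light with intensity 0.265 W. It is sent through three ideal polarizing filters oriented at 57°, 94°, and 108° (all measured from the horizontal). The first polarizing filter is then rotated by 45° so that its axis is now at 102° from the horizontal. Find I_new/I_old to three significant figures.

I_new/I_old ≈ 0.224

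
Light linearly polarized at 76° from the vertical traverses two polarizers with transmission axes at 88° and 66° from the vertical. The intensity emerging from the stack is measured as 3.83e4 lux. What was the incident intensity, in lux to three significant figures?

I₁ = I₀ cos²(88° − 76°) = I₀ cos²(12°) = 0.9568 I₀.
I₂ = I₁ cos²(66° − 88°) = 0.9568 I₀ · cos²(22°) = 0.8225 I₀.
So 3.83e4 lux = 0.8225 I₀, giving I₀ = 3.83e4/0.8225 = 4.656e+04 lux.

I₀ ≈ 4.66e4 lux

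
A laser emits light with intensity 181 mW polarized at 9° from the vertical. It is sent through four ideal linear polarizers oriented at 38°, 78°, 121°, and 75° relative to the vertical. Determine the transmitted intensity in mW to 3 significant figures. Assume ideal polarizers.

By Malus's law, I₁ = 181 mW · cos²(29°) = 138.5 mW.
I₂ = I₁ · cos²(40°) = 138.5 · 0.5868 = 81.25 mW.
I₃ = I₂ · cos²(43°) = 81.25 · 0.5349 = 43.46 mW.
I₄ = I₃ · cos²(46°) = 43.46 · 0.4826 = 20.97 mW.

I ≈ 21.0 mW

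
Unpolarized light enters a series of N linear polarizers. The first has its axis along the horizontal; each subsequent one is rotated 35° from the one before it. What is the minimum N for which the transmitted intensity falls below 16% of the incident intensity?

First polarizer halves the unpolarized light: factor 1/2.
Each further stage multiplies by cos²(35°) = 0.671.
After N polarizers: T = 0.5·0.671^(N−1). Require T < 0.16 ⇒ N−1 > ln(0.16/0.5)/ln(0.671) = 2.86, so N−1 ≥ 3 and N = 4.
Check: N=4 gives T = 0.1511 < 0.16; N=3 gives T = 0.2251.

N = 4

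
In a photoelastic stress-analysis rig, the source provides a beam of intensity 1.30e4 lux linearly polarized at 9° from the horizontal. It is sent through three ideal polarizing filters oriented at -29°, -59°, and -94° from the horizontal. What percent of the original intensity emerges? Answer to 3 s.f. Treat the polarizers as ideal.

≈ 31.3%

I₁ = 1.30e4 lux · cos²(38°) = 8072 lux.
I₂ = I₁ · cos²(30°) = 8072 · 0.75 = 6054 lux.
I₃ = I₂ · cos²(35°) = 6054 · 0.671 = 4063 lux.
That is 31.25% of the incident intensity.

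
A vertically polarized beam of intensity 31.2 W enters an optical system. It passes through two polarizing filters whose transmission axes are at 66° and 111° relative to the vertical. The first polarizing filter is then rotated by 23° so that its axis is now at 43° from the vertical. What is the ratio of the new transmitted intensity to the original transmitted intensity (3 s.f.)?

Before rotation:
I₁ = I₀ cos²(66° − 0°) = I₀ cos²(66°) = 0.1654 I₀.
I₂ = I₁ cos²(111° − 66°) = 0.1654 I₀ · cos²(45°) = 0.08272 I₀.
After rotation:
I₁ = I₀ cos²(43° − 0°) = I₀ cos²(43°) = 0.5349 I₀.
I₂ = I₁ cos²(111° − 43°) = 0.5349 I₀ · cos²(68°) = 0.07506 I₀.
Ratio = 0.07506 / 0.08272 = 0.9074.

I_new/I_old ≈ 0.907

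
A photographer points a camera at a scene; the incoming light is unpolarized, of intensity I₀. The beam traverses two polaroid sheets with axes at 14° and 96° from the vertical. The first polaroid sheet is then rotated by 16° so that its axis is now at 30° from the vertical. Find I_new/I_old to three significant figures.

I_new/I_old ≈ 8.54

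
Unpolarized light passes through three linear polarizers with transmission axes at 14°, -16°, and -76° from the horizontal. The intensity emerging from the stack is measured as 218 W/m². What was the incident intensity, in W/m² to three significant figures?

I₀ ≈ 2330 W/m²

Unpolarized light through the first polarizer → I₁ = ½ I₀, now polarized at 14°.
I₂ = I₁ cos²(-16° − 14°) = 0.5 I₀ · cos²(30°) = 0.375 I₀.
I₃ = I₂ cos²(-76° + 16°) = 0.375 I₀ · cos²(60°) = 0.09375 I₀.
So 218 W/m² = 0.09375 I₀, giving I₀ = 218/0.09375 = 2325 W/m².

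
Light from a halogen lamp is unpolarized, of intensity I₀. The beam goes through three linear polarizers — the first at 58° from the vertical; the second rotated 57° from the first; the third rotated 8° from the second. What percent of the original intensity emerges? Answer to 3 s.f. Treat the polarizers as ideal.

Unpolarized light through the first polarizer → I₁ = ½ I₀, now polarized at 58°.
I₂ = I₁ cos²(57°) = 0.5 · 0.2966 I₀ = 0.1483 I₀.
I₃ = I₂ cos²(8°) = 0.1483 · 0.9806 I₀ = 0.1454 I₀.
That is 14.54% of the incident intensity.

≈ 14.5%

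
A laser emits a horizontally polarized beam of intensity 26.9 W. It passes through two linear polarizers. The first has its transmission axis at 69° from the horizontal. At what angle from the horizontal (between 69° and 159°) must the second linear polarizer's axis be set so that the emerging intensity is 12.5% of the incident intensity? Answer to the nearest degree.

θ ≈ 78°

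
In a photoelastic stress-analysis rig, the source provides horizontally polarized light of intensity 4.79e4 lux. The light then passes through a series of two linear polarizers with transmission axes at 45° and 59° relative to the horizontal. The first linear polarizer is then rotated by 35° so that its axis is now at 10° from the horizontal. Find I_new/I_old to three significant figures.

Before rotation:
By Malus's law, I₁ = I₀ cos²(45° − 0°) = I₀ cos²(45°) = 0.5 I₀.
I₂ = I₁ cos²(59° − 45°) = 0.5 I₀ · cos²(14°) = 0.4707 I₀.
After rotation:
I₁ = I₀ cos²(10° − 0°) = I₀ cos²(10°) = 0.9698 I₀.
I₂ = I₁ cos²(59° − 10°) = 0.9698 I₀ · cos²(49°) = 0.4174 I₀.
Ratio = 0.4174 / 0.4707 = 0.8868.

I_new/I_old ≈ 0.887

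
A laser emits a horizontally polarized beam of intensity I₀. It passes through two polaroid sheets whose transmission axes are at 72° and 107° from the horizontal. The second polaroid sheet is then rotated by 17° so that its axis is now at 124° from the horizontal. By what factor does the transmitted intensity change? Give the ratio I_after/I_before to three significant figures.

I_new/I_old ≈ 0.565

Before rotation:
I₁ = I₀ cos²(72° − 0°) = I₀ cos²(72°) = 0.09549 I₀.
I₂ = I₁ cos²(107° − 72°) = 0.09549 I₀ · cos²(35°) = 0.06408 I₀.
After rotation:
I₁ = I₀ cos²(72° − 0°) = I₀ cos²(72°) = 0.09549 I₀.
I₂ = I₁ cos²(124° − 72°) = 0.09549 I₀ · cos²(52°) = 0.0362 I₀.
Ratio = 0.0362 / 0.06408 = 0.5649.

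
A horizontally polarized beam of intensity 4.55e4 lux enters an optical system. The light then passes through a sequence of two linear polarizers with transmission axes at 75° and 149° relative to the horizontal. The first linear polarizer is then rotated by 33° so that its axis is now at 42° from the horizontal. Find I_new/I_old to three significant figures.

I_new/I_old ≈ 9.28

Before rotation:
I₁ = I₀ cos²(75° − 0°) = I₀ cos²(75°) = 0.06699 I₀.
I₂ = I₁ cos²(149° − 75°) = 0.06699 I₀ · cos²(74°) = 0.005089 I₀.
After rotation:
I₁ = I₀ cos²(42° − 0°) = I₀ cos²(42°) = 0.5523 I₀.
Angle between axes 1 and 2: 73°. I₂ = 0.5523 I₀ · cos²(73°) = 0.04721 I₀.
Ratio = 0.04721 / 0.005089 = 9.276.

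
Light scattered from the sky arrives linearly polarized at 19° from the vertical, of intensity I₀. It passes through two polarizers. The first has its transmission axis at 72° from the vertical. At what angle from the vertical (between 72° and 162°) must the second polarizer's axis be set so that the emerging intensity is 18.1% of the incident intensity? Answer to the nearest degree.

By Malus's law, I₁ = I₀ cos²(72° − 19°) = I₀ cos²(53°) = 0.3622 I₀.
Need I₂/I₀ = 0.181, so cos²(θ − 72°) = 0.181 / 0.3622 = 0.4997.
θ − 72° = arccos(√0.4997) = 45.0°, giving θ ≈ 72 + 45.0 = 117.0°.

θ ≈ 117°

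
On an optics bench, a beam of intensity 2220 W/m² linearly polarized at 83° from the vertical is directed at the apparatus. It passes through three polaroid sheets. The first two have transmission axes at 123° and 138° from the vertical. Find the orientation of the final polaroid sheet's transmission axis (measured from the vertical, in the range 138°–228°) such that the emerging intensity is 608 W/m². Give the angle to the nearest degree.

θ ≈ 183°

By Malus's law, I₁ = I₀ cos²(123° − 83°) = I₀ cos²(40°) = 0.5868 I₀.
I₂ = I₁ cos²(138° − 123°) = 0.5868 I₀ · cos²(15°) = 0.5475 I₀.
Target fraction: 608 / 2220 W/m² = 0.2739 of I₀.
Need I₃/I₀ = 0.2739, so cos²(θ − 138°) = 0.2739 / 0.5475 = 0.5002.
θ − 138° = arccos(√0.5002) = 45.0°, giving θ ≈ 138 + 45.0 = 183.0°.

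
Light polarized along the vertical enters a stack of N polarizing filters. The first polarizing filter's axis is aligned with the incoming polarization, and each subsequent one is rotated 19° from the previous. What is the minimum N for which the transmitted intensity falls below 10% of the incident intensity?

N = 22

First polarizer is aligned with the polarization: full transmission.
Each further stage multiplies by cos²(19°) = 0.894.
After N polarizers: T = 0.894^(N−1). Require T < 0.10 ⇒ N−1 > ln(0.10)/ln(0.894) = 20.55, so N−1 ≥ 21 and N = 22.
Check: N=22 gives T = 0.09509 < 0.10; N=21 gives T = 0.1064.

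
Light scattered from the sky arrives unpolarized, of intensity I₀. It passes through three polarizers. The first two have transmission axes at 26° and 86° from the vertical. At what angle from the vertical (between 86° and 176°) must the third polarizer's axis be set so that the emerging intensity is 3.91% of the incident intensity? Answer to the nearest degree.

Unpolarized light through the first polarizer → I₁ = ½ I₀, now polarized at 26°.
I₂ = I₁ cos²(86° − 26°) = 0.5 I₀ · cos²(60°) = 0.125 I₀.
Need I₃/I₀ = 0.0391, so cos²(θ − 86°) = 0.0391 / 0.125 = 0.3128.
θ − 86° = arccos(√0.3128) = 56.0°, giving θ ≈ 86 + 56.0 = 142.0°.

θ ≈ 142°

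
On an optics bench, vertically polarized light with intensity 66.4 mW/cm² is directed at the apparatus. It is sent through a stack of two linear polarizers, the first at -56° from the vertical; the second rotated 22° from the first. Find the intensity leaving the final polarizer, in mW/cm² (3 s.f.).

I₁ = 66.4 mW/cm² · cos²(56°) = 20.76 mW/cm².
I₂ = I₁ · cos²(22°) = 20.76 · 0.8597 = 17.85 mW/cm².

I ≈ 17.8 mW/cm²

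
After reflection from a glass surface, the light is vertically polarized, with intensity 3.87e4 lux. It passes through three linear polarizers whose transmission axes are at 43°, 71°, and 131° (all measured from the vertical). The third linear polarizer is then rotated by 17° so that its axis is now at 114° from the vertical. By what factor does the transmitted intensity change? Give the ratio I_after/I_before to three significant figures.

I_new/I_old ≈ 2.14

Before rotation:
By Malus's law, I₁ = I₀ cos²(43° − 0°) = I₀ cos²(43°) = 0.5349 I₀.
I₂ = I₁ cos²(71° − 43°) = 0.5349 I₀ · cos²(28°) = 0.417 I₀.
I₃ = I₂ cos²(131° − 71°) = 0.417 I₀ · cos²(60°) = 0.1042 I₀.
After rotation:
I₁ = I₀ cos²(43° − 0°) = I₀ cos²(43°) = 0.5349 I₀.
I₂ = I₁ cos²(71° − 43°) = 0.5349 I₀ · cos²(28°) = 0.417 I₀.
I₃ = I₂ cos²(114° − 71°) = 0.417 I₀ · cos²(43°) = 0.223 I₀.
Ratio = 0.223 / 0.1042 = 2.14.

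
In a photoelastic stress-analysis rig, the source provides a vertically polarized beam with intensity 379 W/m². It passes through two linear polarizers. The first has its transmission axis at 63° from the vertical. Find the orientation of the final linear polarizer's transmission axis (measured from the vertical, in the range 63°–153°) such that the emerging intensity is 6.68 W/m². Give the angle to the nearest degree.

By Malus's law, I₁ = I₀ cos²(63° − 0°) = I₀ cos²(63°) = 0.2061 I₀.
Target fraction: 6.68 / 379 W/m² = 0.01763 of I₀.
Need I₂/I₀ = 0.01763, so cos²(θ − 63°) = 0.01763 / 0.2061 = 0.08552.
θ − 63° = arccos(√0.08552) = 73.0°, giving θ ≈ 63 + 73.0 = 136.0°.

θ ≈ 136°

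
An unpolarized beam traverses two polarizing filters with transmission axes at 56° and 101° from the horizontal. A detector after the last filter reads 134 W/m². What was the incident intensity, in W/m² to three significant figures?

Unpolarized light through the first polarizer → I₁ = ½ I₀, now polarized at 56°.
I₂ = I₁ cos²(101° − 56°) = 0.5 I₀ · cos²(45°) = 0.25 I₀.
So 134 W/m² = 0.25 I₀, giving I₀ = 134/0.25 = 536 W/m².

I₀ ≈ 536 W/m²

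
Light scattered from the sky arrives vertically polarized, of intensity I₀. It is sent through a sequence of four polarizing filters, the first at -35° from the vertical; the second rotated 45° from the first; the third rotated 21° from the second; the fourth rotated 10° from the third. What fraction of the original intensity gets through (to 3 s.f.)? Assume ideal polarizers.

I₁ = I₀ cos²(-35° − 0°) = I₀ cos²(35°) = 0.671 I₀.
I₂ = I₁ cos²(45°) = 0.671 · 0.5 I₀ = 0.3355 I₀.
I₃ = I₂ cos²(21°) = 0.3355 · 0.8716 I₀ = 0.2924 I₀.
I₄ = I₃ cos²(10°) = 0.2924 · 0.9698 I₀ = 0.2836 I₀.
Transmitted fraction = 0.2836.

≈ 0.284 I₀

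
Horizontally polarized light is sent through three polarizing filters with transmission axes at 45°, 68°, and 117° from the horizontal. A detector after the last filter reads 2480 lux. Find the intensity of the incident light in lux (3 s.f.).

I₀ ≈ 1.36e4 lux

By Malus's law, I₁ = I₀ cos²(45° − 0°) = I₀ cos²(45°) = 0.5 I₀.
I₂ = I₁ cos²(68° − 45°) = 0.5 I₀ · cos²(23°) = 0.4237 I₀.
I₃ = I₂ cos²(117° − 68°) = 0.4237 I₀ · cos²(49°) = 0.1824 I₀.
So 2480 lux = 0.1824 I₀, giving I₀ = 2480/0.1824 = 1.36e+04 lux.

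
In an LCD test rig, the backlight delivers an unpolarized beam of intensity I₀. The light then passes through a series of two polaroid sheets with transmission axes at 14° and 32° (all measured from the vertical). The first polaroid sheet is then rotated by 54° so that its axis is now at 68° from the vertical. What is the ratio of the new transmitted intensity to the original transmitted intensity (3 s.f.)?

I_new/I_old ≈ 0.724

Before rotation:
Unpolarized light through the first polarizer → I₁ = ½ I₀, now polarized at 14°.
I₂ = I₁ cos²(32° − 14°) = 0.5 I₀ · cos²(18°) = 0.4523 I₀.
After rotation:
Unpolarized light through the first polarizer → I₁ = ½ I₀, now polarized at 68°.
I₂ = I₁ cos²(32° − 68°) = 0.5 I₀ · cos²(36°) = 0.3273 I₀.
Ratio = 0.3273 / 0.4523 = 0.7236.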